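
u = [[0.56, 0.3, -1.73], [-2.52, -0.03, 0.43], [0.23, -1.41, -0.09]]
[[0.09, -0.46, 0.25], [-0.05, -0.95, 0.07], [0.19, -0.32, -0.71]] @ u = [[1.27, -0.31, -0.38], [2.38, -0.09, -0.33], [0.75, 1.07, -0.4]]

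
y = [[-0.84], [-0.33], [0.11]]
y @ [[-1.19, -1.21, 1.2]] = [[1.00, 1.02, -1.01], [0.39, 0.4, -0.4], [-0.13, -0.13, 0.13]]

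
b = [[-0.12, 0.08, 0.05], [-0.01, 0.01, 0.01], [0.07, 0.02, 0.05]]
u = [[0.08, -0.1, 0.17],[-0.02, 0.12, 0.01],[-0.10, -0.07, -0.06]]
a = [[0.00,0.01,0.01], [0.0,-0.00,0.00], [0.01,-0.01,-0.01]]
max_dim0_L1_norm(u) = 0.29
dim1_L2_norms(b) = [0.15, 0.02, 0.09]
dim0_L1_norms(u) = [0.2, 0.29, 0.24]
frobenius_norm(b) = 0.18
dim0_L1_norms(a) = [0.01, 0.02, 0.02]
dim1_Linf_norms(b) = [0.12, 0.01, 0.07]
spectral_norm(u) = 0.23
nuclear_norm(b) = 0.24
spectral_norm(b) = 0.16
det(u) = 0.00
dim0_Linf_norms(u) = [0.1, 0.12, 0.17]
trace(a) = -0.01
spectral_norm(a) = 0.02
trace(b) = -0.06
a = u @ b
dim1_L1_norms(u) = [0.35, 0.15, 0.23]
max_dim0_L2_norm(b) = 0.14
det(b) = 0.00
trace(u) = 0.14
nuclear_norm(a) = 0.03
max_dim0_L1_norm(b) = 0.2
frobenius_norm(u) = 0.28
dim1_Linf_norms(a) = [0.01, 0.0, 0.01]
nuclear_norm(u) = 0.44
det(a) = 0.00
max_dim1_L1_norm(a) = 0.03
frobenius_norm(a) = 0.02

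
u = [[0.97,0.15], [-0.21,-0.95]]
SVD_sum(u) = [[0.6, 0.55], [-0.59, -0.54]] + [[0.37, -0.40], [0.38, -0.41]]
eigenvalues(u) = [0.95, -0.93]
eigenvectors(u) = [[0.99, -0.08], [-0.11, 1.00]]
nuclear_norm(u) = 1.92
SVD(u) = [[-0.72, 0.7], [0.70, 0.72]] @ diag([1.1407461993881267, 0.7801910718417278]) @ [[-0.74, -0.68], [0.68, -0.74]]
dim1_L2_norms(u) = [0.98, 0.97]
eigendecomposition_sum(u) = [[0.96, 0.08], [-0.11, -0.01]] + [[0.01,0.07],[-0.10,-0.94]]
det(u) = -0.89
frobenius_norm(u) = 1.38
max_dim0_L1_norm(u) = 1.18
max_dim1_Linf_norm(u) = 0.97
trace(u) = 0.02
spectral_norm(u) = 1.14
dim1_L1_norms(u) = [1.12, 1.16]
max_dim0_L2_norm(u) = 0.99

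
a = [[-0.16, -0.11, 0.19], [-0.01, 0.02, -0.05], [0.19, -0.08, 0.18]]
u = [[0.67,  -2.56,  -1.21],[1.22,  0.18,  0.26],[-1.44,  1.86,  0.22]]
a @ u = [[-0.52, 0.74, 0.21], [0.09, -0.06, 0.01], [-0.23, -0.17, -0.21]]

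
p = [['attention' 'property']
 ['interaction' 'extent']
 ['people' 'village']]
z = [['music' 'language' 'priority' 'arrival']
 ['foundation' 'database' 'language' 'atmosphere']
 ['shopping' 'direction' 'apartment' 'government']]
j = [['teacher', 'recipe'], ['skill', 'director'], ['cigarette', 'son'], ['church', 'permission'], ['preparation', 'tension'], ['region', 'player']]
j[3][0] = 'church'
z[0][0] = 'music'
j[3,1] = 'permission'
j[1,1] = 'director'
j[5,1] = 'player'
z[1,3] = 'atmosphere'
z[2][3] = 'government'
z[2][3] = 'government'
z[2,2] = 'apartment'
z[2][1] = 'direction'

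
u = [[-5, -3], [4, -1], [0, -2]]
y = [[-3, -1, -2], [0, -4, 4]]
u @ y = [[15, 17, -2], [-12, 0, -12], [0, 8, -8]]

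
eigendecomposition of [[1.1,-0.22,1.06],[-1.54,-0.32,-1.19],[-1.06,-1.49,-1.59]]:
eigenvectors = [[-0.28, 0.72, -0.6], [0.39, -0.69, -0.22], [0.88, 0.09, 0.77]]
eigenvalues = [-1.9, 1.44, -0.34]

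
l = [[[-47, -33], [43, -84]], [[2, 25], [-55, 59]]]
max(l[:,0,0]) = 2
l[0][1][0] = 43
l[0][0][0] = -47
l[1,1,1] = 59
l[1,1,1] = 59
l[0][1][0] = 43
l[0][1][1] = -84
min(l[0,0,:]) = -47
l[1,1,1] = 59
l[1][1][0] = -55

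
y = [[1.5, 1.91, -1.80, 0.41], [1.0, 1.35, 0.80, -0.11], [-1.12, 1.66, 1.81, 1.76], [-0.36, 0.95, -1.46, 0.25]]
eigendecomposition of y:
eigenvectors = [[(-0.34+0.34j), -0.34-0.34j, (-0.69+0j), (-0.69-0j)], [0.29-0.19j, 0.29+0.19j, (-0.5+0.32j), (-0.5-0.32j)], [(0.02+0.35j), (0.02-0.35j), -0.08+0.39j, -0.08-0.39j], [-0.73+0.00j, (-0.73-0j), -0.06-0.11j, (-0.06+0.11j)]]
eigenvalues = [(-0.26+1.12j), (-0.26-1.12j), (2.71+0.21j), (2.71-0.21j)]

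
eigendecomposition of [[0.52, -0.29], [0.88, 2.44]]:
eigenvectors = [[-0.9, 0.16], [0.44, -0.99]]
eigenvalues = [0.66, 2.3]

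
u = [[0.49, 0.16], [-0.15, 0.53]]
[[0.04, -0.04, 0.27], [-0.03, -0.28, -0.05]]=u @[[0.09, 0.08, 0.53],[-0.03, -0.5, 0.06]]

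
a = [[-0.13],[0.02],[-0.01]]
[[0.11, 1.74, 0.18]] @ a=[[0.02]]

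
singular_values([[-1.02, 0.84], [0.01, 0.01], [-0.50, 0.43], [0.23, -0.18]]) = [1.51, 0.02]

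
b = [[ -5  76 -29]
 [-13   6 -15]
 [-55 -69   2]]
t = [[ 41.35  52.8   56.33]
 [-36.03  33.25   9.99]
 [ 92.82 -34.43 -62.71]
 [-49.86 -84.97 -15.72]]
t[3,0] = -49.86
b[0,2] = -29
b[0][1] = 76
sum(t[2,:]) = -4.320000000000007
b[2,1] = -69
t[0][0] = 41.35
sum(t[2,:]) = -4.320000000000007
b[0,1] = 76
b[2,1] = -69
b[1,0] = -13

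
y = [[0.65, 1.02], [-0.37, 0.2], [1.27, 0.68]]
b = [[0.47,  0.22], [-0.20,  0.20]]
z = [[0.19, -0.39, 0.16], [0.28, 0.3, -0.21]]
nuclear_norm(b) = 0.79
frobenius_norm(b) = 0.59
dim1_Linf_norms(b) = [0.47, 0.2]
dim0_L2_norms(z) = [0.34, 0.49, 0.26]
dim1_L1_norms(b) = [0.69, 0.4]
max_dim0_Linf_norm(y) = 1.27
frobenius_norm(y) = 1.93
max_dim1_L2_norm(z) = 0.46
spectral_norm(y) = 1.83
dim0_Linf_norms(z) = [0.28, 0.39, 0.21]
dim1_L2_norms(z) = [0.46, 0.46]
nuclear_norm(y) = 2.44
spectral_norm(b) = 0.53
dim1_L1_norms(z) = [0.74, 0.79]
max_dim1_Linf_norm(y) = 1.27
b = z @ y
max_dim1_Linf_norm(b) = 0.47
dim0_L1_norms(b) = [0.67, 0.42]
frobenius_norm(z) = 0.65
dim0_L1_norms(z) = [0.47, 0.69, 0.37]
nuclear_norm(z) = 0.90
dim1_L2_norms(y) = [1.21, 0.42, 1.44]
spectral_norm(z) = 0.56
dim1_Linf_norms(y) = [1.02, 0.37, 1.27]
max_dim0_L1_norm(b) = 0.67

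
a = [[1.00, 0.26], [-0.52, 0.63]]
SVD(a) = [[-0.86, 0.51], [0.51, 0.86]] @ diag([1.1296154369580955, 0.677398674774295]) @ [[-1.00, 0.08],[0.08, 1.0]]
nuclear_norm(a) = 1.81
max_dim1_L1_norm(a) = 1.26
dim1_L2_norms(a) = [1.03, 0.82]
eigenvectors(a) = [[-0.29-0.50j, -0.29+0.50j], [0.82+0.00j, 0.82-0.00j]]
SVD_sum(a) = [[0.97, -0.08],[-0.57, 0.05]] + [[0.03, 0.34], [0.05, 0.58]]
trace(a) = 1.63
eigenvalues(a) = [(0.82+0.32j), (0.82-0.32j)]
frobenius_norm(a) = 1.32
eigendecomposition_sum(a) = [[(0.5-0.08j), (0.13-0.33j)], [(-0.26+0.67j), (0.31+0.4j)]] + [[0.50+0.08j, (0.13+0.33j)], [-0.26-0.67j, 0.31-0.40j]]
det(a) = 0.77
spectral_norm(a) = 1.13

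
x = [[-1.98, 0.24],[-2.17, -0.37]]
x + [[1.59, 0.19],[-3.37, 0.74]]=[[-0.39,0.43], [-5.54,0.37]]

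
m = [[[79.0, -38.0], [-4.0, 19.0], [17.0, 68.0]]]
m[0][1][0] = -4.0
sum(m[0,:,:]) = 141.0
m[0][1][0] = -4.0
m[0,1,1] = 19.0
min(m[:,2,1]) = 68.0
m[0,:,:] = [[79.0, -38.0], [-4.0, 19.0], [17.0, 68.0]]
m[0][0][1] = -38.0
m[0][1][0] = -4.0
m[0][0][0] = 79.0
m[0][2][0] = 17.0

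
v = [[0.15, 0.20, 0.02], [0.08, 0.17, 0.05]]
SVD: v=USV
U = [[-0.79,-0.61], [-0.61,0.79]]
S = [0.31, 0.04]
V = [[-0.53, -0.83, -0.15], [-0.68, 0.32, 0.67]]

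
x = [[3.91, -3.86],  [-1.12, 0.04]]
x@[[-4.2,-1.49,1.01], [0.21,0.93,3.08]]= [[-17.23, -9.42, -7.94],[4.71, 1.71, -1.01]]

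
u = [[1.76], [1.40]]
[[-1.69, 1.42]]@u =[[-0.99]]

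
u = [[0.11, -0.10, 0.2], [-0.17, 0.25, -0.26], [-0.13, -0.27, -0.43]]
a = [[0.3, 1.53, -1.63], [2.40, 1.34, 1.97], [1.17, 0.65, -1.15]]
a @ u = [[-0.02, 0.79, 0.36],[-0.22, -0.44, -0.72],[0.17, 0.36, 0.56]]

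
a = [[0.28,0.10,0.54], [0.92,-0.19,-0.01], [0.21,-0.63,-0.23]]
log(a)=[[-0.03+0.77j, (-0.51-0.78j), 0.48-0.69j], [0.88-1.10j, -0.68+1.12j, 0.89+0.99j], [-0.85-1.40j, 0.00+1.42j, -0.64+1.25j]]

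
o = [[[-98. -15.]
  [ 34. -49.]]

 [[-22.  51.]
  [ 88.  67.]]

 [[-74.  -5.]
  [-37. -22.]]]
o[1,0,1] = 51.0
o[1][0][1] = 51.0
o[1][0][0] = -22.0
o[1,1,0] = 88.0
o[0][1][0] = 34.0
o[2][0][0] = -74.0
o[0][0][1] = -15.0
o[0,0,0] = -98.0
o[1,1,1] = 67.0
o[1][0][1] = 51.0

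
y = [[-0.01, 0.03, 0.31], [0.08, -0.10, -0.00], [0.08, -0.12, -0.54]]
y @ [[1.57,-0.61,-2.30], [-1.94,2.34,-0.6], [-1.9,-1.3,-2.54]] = [[-0.66, -0.33, -0.78], [0.32, -0.28, -0.12], [1.38, 0.37, 1.26]]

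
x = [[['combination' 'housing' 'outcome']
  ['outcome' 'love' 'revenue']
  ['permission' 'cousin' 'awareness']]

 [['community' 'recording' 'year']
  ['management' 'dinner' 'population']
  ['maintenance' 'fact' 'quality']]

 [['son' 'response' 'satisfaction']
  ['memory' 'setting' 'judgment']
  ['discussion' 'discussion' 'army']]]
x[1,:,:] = [['community', 'recording', 'year'], ['management', 'dinner', 'population'], ['maintenance', 'fact', 'quality']]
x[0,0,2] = 'outcome'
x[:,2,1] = ['cousin', 'fact', 'discussion']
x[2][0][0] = 'son'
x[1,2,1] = 'fact'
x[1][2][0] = 'maintenance'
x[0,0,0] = 'combination'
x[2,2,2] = 'army'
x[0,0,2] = 'outcome'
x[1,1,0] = 'management'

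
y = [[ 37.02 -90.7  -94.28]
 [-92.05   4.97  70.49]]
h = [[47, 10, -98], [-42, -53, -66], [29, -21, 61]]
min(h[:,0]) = -42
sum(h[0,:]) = -41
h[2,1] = -21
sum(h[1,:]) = -161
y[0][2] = -94.28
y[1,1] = 4.97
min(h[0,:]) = -98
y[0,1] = -90.7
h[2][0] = 29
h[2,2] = 61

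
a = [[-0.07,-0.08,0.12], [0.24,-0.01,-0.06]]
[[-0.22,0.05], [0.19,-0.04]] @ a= [[0.03, 0.02, -0.03],[-0.02, -0.01, 0.03]]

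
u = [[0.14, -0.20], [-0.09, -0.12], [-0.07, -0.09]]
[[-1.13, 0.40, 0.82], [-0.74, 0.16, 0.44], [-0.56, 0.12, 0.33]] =u @[[0.38,0.42,0.3],[5.92,-1.69,-3.88]]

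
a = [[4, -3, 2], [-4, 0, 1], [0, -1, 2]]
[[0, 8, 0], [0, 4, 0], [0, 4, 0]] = a@[[0, -1, 0], [0, -4, 0], [0, 0, 0]]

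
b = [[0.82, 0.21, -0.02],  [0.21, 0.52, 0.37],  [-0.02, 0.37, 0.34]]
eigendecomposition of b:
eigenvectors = [[0.74, 0.65, 0.19],[0.59, -0.49, -0.64],[0.32, -0.58, 0.75]]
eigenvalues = [0.98, 0.68, 0.02]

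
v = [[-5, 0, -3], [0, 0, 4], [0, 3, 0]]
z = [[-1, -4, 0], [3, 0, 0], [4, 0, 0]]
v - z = [[-4, 4, -3], [-3, 0, 4], [-4, 3, 0]]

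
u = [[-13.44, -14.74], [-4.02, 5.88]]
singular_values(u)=[20.02, 6.91]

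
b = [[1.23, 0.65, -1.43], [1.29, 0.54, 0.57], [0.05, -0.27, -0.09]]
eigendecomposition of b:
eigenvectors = [[(-0.75+0j),  0.43-0.21j,  (0.43+0.21j)], [-0.66+0.00j,  -0.79+0.00j,  -0.79-0.00j], [0.07+0.00j,  (-0.04-0.38j),  -0.04+0.38j]]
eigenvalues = [(1.94+0j), (-0.13+0.61j), (-0.13-0.61j)]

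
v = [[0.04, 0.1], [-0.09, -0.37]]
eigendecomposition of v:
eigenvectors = [[0.97,-0.25], [-0.23,0.97]]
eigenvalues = [0.02, -0.35]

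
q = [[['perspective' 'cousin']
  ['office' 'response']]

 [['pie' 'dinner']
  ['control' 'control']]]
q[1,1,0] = 'control'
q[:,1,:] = [['office', 'response'], ['control', 'control']]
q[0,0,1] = 'cousin'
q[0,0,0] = 'perspective'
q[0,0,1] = 'cousin'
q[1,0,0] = 'pie'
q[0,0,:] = ['perspective', 'cousin']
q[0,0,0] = 'perspective'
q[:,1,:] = [['office', 'response'], ['control', 'control']]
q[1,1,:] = ['control', 'control']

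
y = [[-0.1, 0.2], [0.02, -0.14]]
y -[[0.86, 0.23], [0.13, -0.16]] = [[-0.96, -0.03], [-0.11, 0.02]]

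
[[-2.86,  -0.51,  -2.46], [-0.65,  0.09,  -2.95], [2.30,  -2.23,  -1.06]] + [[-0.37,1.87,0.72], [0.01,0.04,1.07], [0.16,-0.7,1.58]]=[[-3.23, 1.36, -1.74], [-0.64, 0.13, -1.88], [2.46, -2.93, 0.52]]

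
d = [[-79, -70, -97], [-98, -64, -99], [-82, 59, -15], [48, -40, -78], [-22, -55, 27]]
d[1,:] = [-98, -64, -99]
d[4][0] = -22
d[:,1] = [-70, -64, 59, -40, -55]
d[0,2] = -97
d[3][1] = -40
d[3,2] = -78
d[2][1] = 59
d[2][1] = 59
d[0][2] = -97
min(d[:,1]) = -70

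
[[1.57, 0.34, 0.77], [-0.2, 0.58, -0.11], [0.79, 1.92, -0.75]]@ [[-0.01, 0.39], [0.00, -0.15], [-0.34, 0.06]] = [[-0.28, 0.61],  [0.04, -0.17],  [0.25, -0.02]]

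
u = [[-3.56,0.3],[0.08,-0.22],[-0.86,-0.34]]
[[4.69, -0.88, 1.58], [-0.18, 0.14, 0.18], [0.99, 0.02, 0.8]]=u@[[-1.29, 0.2, -0.53], [0.34, -0.57, -1.02]]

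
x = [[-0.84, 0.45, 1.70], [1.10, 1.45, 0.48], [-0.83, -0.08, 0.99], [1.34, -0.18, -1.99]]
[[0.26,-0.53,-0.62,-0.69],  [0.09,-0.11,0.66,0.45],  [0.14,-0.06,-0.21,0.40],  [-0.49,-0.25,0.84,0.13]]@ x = [[-1.21,-0.48,0.95], [-0.14,-0.25,-0.14], [0.53,-0.08,-0.79], [-0.39,-0.67,-0.38]]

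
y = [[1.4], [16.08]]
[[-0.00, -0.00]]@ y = [[0.0]]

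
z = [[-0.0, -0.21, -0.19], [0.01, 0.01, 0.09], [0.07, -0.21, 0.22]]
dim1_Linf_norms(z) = [0.21, 0.09, 0.22]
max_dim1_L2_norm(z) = 0.31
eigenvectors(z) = [[0.98+0.00j,(-0.78+0j),-0.78-0.00j], [0.17+0.00j,0.24+0.09j,0.24-0.09j], [(-0.14+0j),(0.22+0.53j),(0.22-0.53j)]]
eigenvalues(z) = [(-0.01+0j), (0.12+0.16j), (0.12-0.16j)]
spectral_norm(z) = 0.32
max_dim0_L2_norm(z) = 0.3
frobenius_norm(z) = 0.43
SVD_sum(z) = [[-0.01,0.02,-0.02], [0.01,-0.04,0.05], [0.07,-0.18,0.24]] + [[0.01, -0.23, -0.17], [-0.0, 0.05, 0.04], [0.0, -0.03, -0.02]] + [[-0.0,-0.00,0.00], [-0.0,-0.00,0.0], [0.00,0.0,-0.00]]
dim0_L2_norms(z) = [0.07, 0.3, 0.3]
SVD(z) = [[0.09, 0.97, -0.23],[-0.21, -0.21, -0.95],[-0.97, 0.13, 0.19]] @ diag([0.3180851161448624, 0.2910485006488907, 0.0035537525437247795]) @ [[-0.22, 0.58, -0.78],[0.02, -0.8, -0.6],[0.97, 0.15, -0.16]]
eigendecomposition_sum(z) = [[(-0+0j), -0.02-0.00j, 0.00-0.00j], [(-0+0j), (-0-0j), -0j], [-0j, 0.00+0.00j, (-0+0j)]] + [[0.05j, -0.10-0.19j, -0.10+0.12j], [(0.01-0.02j), 0.01+0.07j, 0.04-0.03j], [0.03-0.02j, (-0.11+0.12j), (0.11+0.03j)]] + [[0.00-0.05j, -0.10+0.19j, (-0.1-0.12j)], [(0.01+0.02j), (0.01-0.07j), 0.04+0.03j], [(0.03+0.02j), -0.11-0.12j, (0.11-0.03j)]]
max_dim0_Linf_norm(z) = 0.22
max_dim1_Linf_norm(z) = 0.22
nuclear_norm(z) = 0.61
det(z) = -0.00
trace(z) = 0.23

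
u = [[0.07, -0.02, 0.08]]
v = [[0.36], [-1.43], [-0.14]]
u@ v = [[0.04]]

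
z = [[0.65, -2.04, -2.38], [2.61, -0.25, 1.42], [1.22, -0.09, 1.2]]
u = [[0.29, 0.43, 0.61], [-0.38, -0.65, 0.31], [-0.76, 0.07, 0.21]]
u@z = [[2.05, -0.75, 0.65],[-1.57, 0.91, 0.35],[-0.06, 1.51, 2.16]]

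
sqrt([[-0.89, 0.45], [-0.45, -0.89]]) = [[0.23, 0.97], [-0.97, 0.23]]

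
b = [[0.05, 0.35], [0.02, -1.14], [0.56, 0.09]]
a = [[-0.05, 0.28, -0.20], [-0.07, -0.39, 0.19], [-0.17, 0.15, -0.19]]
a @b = [[-0.11, -0.35], [0.10, 0.44], [-0.11, -0.25]]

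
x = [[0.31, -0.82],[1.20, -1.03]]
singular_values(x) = [1.77, 0.38]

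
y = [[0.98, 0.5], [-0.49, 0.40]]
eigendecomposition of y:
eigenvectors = [[0.71+0.00j, 0.71-0.00j], [(-0.41+0.57j), (-0.41-0.57j)]]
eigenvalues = [(0.69+0.4j), (0.69-0.4j)]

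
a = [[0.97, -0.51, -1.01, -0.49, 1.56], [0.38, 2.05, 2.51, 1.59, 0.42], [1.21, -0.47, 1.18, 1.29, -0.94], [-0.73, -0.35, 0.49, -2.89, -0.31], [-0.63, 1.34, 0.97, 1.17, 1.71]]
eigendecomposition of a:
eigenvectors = [[-0.06+0.00j, -0.03-0.52j, -0.03+0.52j, 0.68+0.00j, (-0.55+0j)],[0.12+0.00j, 0.33+0.34j, (0.33-0.34j), (0.58+0j), -0.74+0.00j],[(0.34+0j), (-0.38+0.25j), -0.38-0.25j, -0.12+0.00j, 0.31+0.00j],[-0.92+0.00j, -0.05+0.10j, -0.05-0.10j, (-0.19+0j), 0.21+0.00j],[(0.12+0j), (0.54+0j), 0.54-0.00j, 0.39+0.00j, (0.1+0j)]]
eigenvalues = [(-3.03+0j), (1.77+2.12j), (1.77-2.12j), (1.75+0j), (0.76+0j)]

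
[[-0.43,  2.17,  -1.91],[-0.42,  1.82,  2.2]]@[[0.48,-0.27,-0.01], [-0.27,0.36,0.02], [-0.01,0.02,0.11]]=[[-0.77, 0.86, -0.16], [-0.72, 0.81, 0.28]]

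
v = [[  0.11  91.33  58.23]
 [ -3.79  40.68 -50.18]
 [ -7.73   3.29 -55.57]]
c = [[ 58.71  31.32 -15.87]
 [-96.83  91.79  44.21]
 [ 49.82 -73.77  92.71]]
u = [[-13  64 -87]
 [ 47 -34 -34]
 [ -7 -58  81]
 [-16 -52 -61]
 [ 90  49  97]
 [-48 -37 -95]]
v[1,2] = -50.18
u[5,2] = -95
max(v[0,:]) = 91.33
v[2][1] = 3.29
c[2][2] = 92.71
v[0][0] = 0.11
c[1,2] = 44.21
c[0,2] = -15.87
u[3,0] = -16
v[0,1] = 91.33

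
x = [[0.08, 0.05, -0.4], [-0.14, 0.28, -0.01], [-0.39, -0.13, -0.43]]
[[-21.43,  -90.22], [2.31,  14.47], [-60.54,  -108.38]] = x@[[62.54, 0.65], [42.07, 60.32], [71.35, 233.22]]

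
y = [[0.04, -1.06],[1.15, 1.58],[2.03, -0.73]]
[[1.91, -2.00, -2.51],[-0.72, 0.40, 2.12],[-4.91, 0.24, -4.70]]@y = [[-7.32, -3.35], [4.73, -0.15], [-9.46, 9.01]]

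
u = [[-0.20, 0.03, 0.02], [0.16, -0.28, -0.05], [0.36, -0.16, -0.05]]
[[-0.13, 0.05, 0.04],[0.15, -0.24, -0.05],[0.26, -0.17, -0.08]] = u @ [[0.64, -0.14, -0.1],[-0.14, 0.77, -0.02],[-0.1, -0.02, 0.86]]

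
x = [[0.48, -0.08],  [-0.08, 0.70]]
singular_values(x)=[0.73, 0.45]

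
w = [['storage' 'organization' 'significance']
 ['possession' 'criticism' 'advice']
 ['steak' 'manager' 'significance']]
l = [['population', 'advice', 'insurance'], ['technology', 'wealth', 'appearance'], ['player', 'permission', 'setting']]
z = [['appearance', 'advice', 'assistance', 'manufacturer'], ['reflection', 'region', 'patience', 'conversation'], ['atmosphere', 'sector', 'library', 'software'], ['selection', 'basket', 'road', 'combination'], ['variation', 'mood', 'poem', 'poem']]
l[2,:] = ['player', 'permission', 'setting']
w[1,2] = 'advice'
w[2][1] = 'manager'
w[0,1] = 'organization'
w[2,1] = 'manager'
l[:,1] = ['advice', 'wealth', 'permission']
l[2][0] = 'player'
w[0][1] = 'organization'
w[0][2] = 'significance'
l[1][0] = 'technology'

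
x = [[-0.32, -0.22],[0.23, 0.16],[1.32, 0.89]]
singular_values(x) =[1.66, 0.01]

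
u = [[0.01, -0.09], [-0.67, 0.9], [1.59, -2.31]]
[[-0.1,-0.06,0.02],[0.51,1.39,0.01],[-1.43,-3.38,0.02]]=u @ [[0.93,-1.43,-0.38], [1.26,0.48,-0.27]]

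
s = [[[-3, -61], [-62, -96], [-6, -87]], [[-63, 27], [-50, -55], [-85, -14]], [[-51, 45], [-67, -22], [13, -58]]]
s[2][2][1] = -58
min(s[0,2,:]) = -87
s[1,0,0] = -63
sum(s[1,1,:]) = -105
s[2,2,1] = -58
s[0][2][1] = -87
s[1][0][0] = -63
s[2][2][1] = -58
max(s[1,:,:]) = 27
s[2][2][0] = 13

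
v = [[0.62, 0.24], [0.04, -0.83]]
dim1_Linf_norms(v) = [0.62, 0.83]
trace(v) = -0.21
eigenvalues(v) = [0.63, -0.84]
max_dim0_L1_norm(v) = 1.07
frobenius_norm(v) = 1.06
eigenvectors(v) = [[1.00,-0.16], [0.03,0.99]]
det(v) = -0.52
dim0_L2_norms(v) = [0.62, 0.86]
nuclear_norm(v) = 1.48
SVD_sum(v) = [[0.11, 0.39],[-0.22, -0.75]] + [[0.51, -0.15], [0.26, -0.08]]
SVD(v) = [[-0.46, 0.89], [0.89, 0.46]] @ diag([0.8833935265155024, 0.5933935265155024]) @ [[-0.28, -0.96], [0.96, -0.28]]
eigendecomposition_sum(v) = [[0.62, 0.1], [0.02, 0.00]] + [[-0.00, 0.14], [0.02, -0.83]]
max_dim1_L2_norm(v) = 0.83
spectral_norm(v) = 0.88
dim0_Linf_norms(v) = [0.62, 0.83]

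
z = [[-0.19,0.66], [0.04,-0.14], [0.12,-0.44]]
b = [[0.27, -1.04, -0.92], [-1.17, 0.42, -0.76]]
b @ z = [[-0.2, 0.73], [0.15, -0.50]]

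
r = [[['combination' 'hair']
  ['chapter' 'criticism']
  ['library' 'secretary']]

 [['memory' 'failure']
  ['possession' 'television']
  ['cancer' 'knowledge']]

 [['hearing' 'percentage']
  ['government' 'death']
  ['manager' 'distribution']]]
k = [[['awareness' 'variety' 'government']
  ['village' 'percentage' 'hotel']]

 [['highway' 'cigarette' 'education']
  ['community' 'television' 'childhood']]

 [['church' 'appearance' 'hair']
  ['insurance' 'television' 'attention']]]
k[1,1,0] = 'community'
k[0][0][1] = 'variety'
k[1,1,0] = 'community'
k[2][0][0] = 'church'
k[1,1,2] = 'childhood'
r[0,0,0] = 'combination'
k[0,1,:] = ['village', 'percentage', 'hotel']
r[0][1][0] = 'chapter'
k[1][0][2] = 'education'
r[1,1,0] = 'possession'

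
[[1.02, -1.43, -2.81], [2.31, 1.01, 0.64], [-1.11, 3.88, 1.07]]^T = [[1.02, 2.31, -1.11], [-1.43, 1.01, 3.88], [-2.81, 0.64, 1.07]]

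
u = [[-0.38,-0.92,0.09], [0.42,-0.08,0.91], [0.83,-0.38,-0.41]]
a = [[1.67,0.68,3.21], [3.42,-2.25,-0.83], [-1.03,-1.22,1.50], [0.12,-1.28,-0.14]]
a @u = [[2.32, -2.81, -0.55], [-2.93, -2.65, -1.4], [1.12, 0.48, -1.82], [-0.70, 0.05, -1.1]]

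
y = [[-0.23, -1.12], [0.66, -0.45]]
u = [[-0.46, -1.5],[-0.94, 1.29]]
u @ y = [[-0.88,1.19], [1.07,0.47]]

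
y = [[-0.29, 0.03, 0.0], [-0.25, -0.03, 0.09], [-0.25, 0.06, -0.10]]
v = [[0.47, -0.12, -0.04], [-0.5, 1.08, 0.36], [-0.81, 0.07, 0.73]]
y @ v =[[-0.15, 0.07, 0.02], [-0.18, 0.00, 0.06], [-0.07, 0.09, -0.04]]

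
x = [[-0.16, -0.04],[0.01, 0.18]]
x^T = [[-0.16, 0.01], [-0.04, 0.18]]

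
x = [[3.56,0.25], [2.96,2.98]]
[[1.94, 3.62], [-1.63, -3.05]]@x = [[17.62, 11.27], [-14.83, -9.5]]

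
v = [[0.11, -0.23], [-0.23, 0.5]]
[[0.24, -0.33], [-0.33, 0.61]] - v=[[0.13,-0.1], [-0.1,0.11]]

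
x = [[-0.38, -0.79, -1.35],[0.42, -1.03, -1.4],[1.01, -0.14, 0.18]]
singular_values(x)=[2.34, 1.18, 0.0]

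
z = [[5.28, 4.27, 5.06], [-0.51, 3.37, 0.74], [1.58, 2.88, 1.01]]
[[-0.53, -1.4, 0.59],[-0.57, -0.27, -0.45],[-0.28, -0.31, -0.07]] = z @ [[0.13, 0.01, 0.14], [-0.12, -0.02, -0.13], [-0.14, -0.27, 0.08]]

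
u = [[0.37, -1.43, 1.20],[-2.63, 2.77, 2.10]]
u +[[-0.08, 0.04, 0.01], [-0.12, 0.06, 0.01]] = [[0.29, -1.39, 1.21], [-2.75, 2.83, 2.11]]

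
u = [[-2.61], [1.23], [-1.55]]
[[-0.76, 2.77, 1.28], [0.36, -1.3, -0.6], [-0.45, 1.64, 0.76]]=u @ [[0.29, -1.06, -0.49]]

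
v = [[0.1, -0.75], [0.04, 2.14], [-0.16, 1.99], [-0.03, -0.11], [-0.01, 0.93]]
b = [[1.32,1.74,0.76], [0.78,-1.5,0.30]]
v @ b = [[-0.45, 1.3, -0.15], [1.72, -3.14, 0.67], [1.34, -3.26, 0.48], [-0.13, 0.11, -0.06], [0.71, -1.41, 0.27]]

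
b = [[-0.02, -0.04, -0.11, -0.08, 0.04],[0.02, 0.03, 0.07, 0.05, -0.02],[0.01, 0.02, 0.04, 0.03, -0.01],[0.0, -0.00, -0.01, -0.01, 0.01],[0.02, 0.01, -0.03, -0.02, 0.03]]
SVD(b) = [[-0.79, 0.01, -0.05, -0.05, -0.61], [0.50, -0.26, 0.11, -0.54, -0.61], [0.29, -0.18, -0.43, 0.73, -0.41], [-0.08, -0.16, -0.87, -0.41, 0.20], [-0.19, -0.93, 0.20, 0.08, 0.2]] @ diag([0.1888101498764847, 0.040304763452903465, 0.004478118192631081, 0.0024899405771470796, 4.8416651569822204e-18]) @ [[0.13,0.27,0.74,0.54,-0.27], [-0.64,-0.52,0.08,0.03,-0.55], [0.66,-0.3,-0.37,0.23,-0.53], [-0.36,0.48,-0.55,0.57,-0.09], [0.0,-0.58,0.00,0.58,0.58]]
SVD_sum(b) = [[-0.02,  -0.04,  -0.11,  -0.08,  0.04], [0.01,  0.03,  0.07,  0.05,  -0.03], [0.01,  0.01,  0.04,  0.03,  -0.01], [-0.0,  -0.0,  -0.01,  -0.01,  0.0], [-0.00,  -0.01,  -0.03,  -0.02,  0.01]] + [[-0.00, -0.0, 0.00, 0.00, -0.00],[0.01, 0.01, -0.00, -0.00, 0.01],[0.0, 0.0, -0.00, -0.00, 0.00],[0.0, 0.0, -0.00, -0.0, 0.00],[0.02, 0.02, -0.00, -0.00, 0.02]] + [[-0.00, 0.00, 0.0, -0.0, 0.00], [0.0, -0.00, -0.00, 0.00, -0.0], [-0.00, 0.00, 0.0, -0.00, 0.00], [-0.00, 0.00, 0.00, -0.00, 0.0], [0.0, -0.00, -0.00, 0.00, -0.0]] + [[0.00, -0.00, 0.0, -0.0, 0.0], [0.0, -0.00, 0.00, -0.00, 0.0], [-0.00, 0.00, -0.00, 0.00, -0.00], [0.00, -0.00, 0.0, -0.0, 0.0], [-0.00, 0.00, -0.0, 0.00, -0.00]] + [[0.0, 0.00, -0.00, -0.0, -0.00],[0.00, 0.0, -0.00, -0.0, -0.0],[0.00, 0.0, -0.0, -0.00, -0.00],[0.0, -0.00, 0.0, 0.00, 0.0],[0.00, -0.0, 0.00, 0.00, 0.0]]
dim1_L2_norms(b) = [0.15, 0.1, 0.06, 0.02, 0.05]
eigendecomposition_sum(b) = [[-0.04,-0.09,-0.18,-0.12,0.04], [0.02,0.03,0.07,0.05,-0.01], [0.01,0.02,0.04,0.03,-0.01], [-0.01,-0.02,-0.04,-0.03,0.01], [-0.04,-0.09,-0.19,-0.13,0.04]] + [[0.03, 0.05, 0.08, 0.05, -0.0], [-0.01, -0.01, -0.01, -0.01, 0.00], [-0.00, -0.00, -0.0, -0.0, 0.0], [0.01, 0.02, 0.03, 0.02, -0.0], [0.06, 0.10, 0.15, 0.11, -0.01]] + [[-0.01, -0.01, -0.01, -0.01, 0.01],[0.01, 0.0, 0.01, 0.01, -0.01],[0.00, 0.00, 0.00, 0.00, -0.0],[-0.00, -0.0, -0.01, -0.01, 0.0],[0.0, 0.0, 0.00, 0.00, -0.00]] + [[0.0, 0.00, 0.00, -0.0, -0.00], [-0.00, -0.00, -0.0, 0.0, 0.00], [0.00, 0.00, 0.0, -0.00, -0.00], [0.00, 0.00, 0.00, -0.00, -0.00], [0.00, 0.00, 0.00, -0.0, -0.00]] + [[0.0, 0.00, -0.00, 0.0, -0.0], [-0.0, -0.0, 0.00, -0.0, 0.00], [0.0, 0.0, -0.0, 0.00, -0.00], [-0.0, -0.00, 0.0, -0.0, 0.00], [0.0, 0.0, -0.0, 0.0, -0.00]]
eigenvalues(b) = [0.05, 0.04, -0.01, -0.0, -0.0]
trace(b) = 0.07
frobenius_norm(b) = 0.19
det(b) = -0.00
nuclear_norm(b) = 0.24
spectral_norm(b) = 0.19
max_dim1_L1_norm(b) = 0.29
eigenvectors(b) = [[0.65, -0.45, 0.72, -0.00, 0.33], [-0.26, 0.08, -0.6, 0.58, -0.67], [-0.16, 0.03, -0.11, -0.0, 0.52], [0.15, -0.19, 0.3, -0.58, -0.3], [0.68, -0.87, -0.14, -0.58, 0.30]]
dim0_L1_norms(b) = [0.07, 0.1, 0.26, 0.19, 0.11]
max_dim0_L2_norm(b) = 0.14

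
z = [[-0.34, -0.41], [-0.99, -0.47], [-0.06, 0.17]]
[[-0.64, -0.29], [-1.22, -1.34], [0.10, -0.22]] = z@[[0.81, 1.68], [0.90, -0.68]]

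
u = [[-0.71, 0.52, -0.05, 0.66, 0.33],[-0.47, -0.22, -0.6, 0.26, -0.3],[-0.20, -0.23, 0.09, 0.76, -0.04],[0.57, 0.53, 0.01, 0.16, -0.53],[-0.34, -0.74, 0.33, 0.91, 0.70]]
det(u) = 0.158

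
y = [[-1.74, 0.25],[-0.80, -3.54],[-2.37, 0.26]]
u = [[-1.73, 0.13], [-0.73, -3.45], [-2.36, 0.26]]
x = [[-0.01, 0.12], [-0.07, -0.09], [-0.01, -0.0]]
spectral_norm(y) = 3.66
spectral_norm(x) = 0.15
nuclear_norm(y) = 6.58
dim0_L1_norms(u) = [4.82, 3.84]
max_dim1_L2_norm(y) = 3.63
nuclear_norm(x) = 0.22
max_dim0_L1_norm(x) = 0.21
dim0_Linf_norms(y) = [2.37, 3.54]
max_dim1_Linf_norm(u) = 3.45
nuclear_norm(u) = 6.46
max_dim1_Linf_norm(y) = 3.54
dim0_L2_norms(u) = [3.02, 3.46]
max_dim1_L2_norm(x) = 0.12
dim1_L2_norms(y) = [1.76, 3.63, 2.38]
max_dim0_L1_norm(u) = 4.82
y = x + u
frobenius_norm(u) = 4.59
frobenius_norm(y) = 4.68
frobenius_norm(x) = 0.17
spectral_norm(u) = 3.57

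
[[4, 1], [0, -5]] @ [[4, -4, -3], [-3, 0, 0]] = [[13, -16, -12], [15, 0, 0]]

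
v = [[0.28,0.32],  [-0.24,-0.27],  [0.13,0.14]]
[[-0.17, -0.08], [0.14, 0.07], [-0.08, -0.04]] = v @[[-0.86, -0.39], [0.23, 0.1]]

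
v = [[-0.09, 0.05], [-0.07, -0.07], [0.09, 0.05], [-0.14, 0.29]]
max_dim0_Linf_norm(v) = 0.29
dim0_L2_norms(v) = [0.2, 0.31]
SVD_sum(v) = [[-0.04, 0.08], [0.01, -0.03], [-0.00, 0.00], [-0.14, 0.29]] + [[-0.05, -0.03], [-0.08, -0.04], [0.09, 0.05], [0.0, 0.0]]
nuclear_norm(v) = 0.49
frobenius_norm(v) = 0.37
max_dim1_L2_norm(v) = 0.32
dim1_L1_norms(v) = [0.14, 0.14, 0.14, 0.43]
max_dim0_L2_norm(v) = 0.31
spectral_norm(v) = 0.33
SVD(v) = [[0.25, 0.38], [-0.09, 0.62], [0.01, -0.68], [0.96, -0.03]] @ diag([0.3345147414289902, 0.15099631706335034]) @ [[-0.45, 0.89], [-0.89, -0.45]]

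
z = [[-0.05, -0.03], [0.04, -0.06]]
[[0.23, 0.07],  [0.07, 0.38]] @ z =[[-0.01, -0.01], [0.01, -0.02]]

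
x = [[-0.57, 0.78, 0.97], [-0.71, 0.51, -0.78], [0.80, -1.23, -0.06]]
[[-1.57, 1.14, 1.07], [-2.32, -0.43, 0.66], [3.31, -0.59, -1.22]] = x @ [[1.13, 0.03, -0.94], [-1.99, 0.46, 0.37], [0.65, 0.82, 0.25]]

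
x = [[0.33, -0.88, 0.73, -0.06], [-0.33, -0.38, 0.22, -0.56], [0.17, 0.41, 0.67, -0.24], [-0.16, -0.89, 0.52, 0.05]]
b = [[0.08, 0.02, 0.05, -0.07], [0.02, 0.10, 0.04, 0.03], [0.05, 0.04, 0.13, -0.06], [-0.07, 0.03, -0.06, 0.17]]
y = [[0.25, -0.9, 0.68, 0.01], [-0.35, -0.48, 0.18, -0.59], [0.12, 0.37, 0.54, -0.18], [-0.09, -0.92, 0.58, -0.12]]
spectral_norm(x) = 1.61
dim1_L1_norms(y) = [1.84, 1.6, 1.21, 1.71]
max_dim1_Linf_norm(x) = 0.89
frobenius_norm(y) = 1.94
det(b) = 0.00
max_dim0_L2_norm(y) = 1.42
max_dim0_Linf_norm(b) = 0.17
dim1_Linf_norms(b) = [0.08, 0.1, 0.13, 0.17]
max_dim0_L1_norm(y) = 2.67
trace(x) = 0.67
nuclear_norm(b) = 0.48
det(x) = -0.23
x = b + y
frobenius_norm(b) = 0.30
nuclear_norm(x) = 3.38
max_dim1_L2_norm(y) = 1.16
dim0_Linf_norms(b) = [0.08, 0.1, 0.13, 0.17]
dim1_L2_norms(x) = [1.19, 0.78, 0.84, 1.04]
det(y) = -0.10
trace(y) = 0.19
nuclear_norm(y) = 3.17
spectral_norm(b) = 0.26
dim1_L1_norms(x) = [2.0, 1.49, 1.49, 1.62]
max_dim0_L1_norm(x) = 2.56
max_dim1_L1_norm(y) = 1.84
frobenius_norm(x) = 1.96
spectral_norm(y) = 1.66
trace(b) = 0.48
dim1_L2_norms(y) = [1.16, 0.86, 0.69, 1.1]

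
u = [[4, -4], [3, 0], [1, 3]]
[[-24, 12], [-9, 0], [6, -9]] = u@[[-3, 0], [3, -3]]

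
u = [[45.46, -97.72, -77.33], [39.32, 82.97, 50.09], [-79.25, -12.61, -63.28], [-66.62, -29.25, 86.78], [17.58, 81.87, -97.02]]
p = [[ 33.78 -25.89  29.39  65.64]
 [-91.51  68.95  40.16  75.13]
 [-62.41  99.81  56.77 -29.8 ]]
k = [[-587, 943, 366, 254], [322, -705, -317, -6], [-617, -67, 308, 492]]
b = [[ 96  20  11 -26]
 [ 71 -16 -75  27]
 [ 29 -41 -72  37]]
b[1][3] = 27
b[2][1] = -41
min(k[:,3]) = -6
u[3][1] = -29.25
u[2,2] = -63.28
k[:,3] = [254, -6, 492]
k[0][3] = 254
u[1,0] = 39.32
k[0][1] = 943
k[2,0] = -617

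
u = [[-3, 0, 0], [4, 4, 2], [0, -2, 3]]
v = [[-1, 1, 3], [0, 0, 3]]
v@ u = [[7, -2, 11], [0, -6, 9]]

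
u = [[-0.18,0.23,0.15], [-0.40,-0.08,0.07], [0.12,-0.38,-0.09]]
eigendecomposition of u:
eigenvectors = [[-0.21+0.45j, (-0.21-0.45j), (0.27+0j)], [-0.63+0.00j, (-0.63-0j), -0.30+0.00j], [-0.05-0.59j, -0.05+0.59j, 0.91+0.00j]]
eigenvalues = [(-0.21+0.35j), (-0.21-0.35j), (0.07+0j)]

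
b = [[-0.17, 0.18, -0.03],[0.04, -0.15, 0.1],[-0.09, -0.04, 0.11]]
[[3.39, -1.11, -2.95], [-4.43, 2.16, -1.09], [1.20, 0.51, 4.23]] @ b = [[-0.36, 0.89, -0.54],[0.94, -1.08, 0.23],[-0.56, -0.03, 0.48]]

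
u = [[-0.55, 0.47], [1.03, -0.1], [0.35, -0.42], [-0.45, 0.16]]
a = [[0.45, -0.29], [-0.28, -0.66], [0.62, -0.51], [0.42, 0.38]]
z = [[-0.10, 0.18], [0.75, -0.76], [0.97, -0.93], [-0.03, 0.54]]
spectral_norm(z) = 1.78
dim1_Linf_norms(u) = [0.55, 1.03, 0.42, 0.45]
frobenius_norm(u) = 1.46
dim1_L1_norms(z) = [0.28, 1.51, 1.9, 0.57]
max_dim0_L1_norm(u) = 2.38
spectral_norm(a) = 1.00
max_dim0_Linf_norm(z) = 0.97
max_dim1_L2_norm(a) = 0.8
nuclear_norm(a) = 1.88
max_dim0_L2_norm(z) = 1.33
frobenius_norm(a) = 1.33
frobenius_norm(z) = 1.81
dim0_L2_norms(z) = [1.23, 1.33]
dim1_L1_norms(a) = [0.74, 0.94, 1.13, 0.8]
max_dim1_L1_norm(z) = 1.9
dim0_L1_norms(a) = [1.77, 1.84]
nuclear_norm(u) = 1.84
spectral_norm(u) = 1.38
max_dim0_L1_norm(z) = 2.41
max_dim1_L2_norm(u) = 1.03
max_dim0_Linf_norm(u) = 1.03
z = a + u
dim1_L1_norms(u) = [1.02, 1.13, 0.77, 0.61]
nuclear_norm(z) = 2.13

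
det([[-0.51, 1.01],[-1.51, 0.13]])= 1.459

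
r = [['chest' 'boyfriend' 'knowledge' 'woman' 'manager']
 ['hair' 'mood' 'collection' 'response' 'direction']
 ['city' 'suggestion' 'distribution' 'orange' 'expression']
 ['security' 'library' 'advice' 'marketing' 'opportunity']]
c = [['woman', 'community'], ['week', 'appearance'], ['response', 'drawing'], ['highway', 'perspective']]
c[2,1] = 'drawing'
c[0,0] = 'woman'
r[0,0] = 'chest'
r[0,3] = 'woman'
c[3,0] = 'highway'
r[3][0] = 'security'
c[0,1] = 'community'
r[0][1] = 'boyfriend'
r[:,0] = ['chest', 'hair', 'city', 'security']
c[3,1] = 'perspective'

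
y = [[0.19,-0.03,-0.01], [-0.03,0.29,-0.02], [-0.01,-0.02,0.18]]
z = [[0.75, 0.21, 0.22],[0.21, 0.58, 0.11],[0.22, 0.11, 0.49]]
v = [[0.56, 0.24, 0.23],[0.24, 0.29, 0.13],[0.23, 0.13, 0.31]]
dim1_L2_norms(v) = [0.65, 0.4, 0.41]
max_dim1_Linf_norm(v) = 0.56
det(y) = 0.01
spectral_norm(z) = 1.01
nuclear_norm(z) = 1.82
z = v + y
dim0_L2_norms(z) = [0.81, 0.63, 0.55]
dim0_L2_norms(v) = [0.65, 0.4, 0.41]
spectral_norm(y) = 0.30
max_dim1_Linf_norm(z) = 0.75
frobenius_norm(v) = 0.87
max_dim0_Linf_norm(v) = 0.56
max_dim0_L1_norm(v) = 1.03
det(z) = 0.16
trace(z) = 1.82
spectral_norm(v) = 0.83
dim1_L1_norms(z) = [1.18, 0.9, 0.82]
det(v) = 0.02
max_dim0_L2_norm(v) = 0.65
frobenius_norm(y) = 0.39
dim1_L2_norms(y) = [0.19, 0.29, 0.18]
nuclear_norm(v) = 1.16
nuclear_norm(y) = 0.66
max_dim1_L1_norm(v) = 1.03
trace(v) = 1.16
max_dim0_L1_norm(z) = 1.18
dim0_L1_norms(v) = [1.03, 0.66, 0.67]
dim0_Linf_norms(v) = [0.56, 0.29, 0.31]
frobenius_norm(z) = 1.16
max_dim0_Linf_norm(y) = 0.29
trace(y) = 0.66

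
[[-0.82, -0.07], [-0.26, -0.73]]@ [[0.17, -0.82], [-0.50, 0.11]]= [[-0.1, 0.66], [0.32, 0.13]]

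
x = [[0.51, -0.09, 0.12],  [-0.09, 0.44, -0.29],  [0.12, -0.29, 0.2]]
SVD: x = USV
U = [[-0.55, -0.83, -0.10], [0.67, -0.51, 0.53], [-0.49, 0.22, 0.84]]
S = [0.73, 0.42, 0.0]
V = [[-0.55, 0.67, -0.49],[-0.83, -0.51, 0.22],[-0.1, 0.53, 0.84]]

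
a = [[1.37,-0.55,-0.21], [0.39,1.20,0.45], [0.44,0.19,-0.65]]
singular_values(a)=[1.58, 1.33, 0.64]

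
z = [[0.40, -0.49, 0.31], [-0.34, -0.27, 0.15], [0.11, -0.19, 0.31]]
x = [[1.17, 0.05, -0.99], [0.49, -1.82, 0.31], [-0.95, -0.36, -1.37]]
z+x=[[1.57, -0.44, -0.68], [0.15, -2.09, 0.46], [-0.84, -0.55, -1.06]]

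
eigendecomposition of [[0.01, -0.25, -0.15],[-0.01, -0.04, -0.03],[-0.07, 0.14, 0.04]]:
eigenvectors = [[-0.77, 0.94, -0.48], [-0.08, 0.28, -0.47], [0.63, 0.20, 0.74]]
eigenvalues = [0.11, -0.1, -0.0]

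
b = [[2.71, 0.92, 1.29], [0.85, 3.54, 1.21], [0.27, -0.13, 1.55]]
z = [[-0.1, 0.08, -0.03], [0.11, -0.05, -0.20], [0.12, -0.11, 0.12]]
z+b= [[2.61,  1.00,  1.26], [0.96,  3.49,  1.01], [0.39,  -0.24,  1.67]]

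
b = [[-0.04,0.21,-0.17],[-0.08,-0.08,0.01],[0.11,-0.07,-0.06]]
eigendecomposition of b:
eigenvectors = [[(-0.8+0j),  -0.80-0.00j,  (0.17+0j)],  [0.08-0.32j,  0.08+0.32j,  (0.6+0j)],  [(0.08+0.5j),  0.08-0.50j,  0.79+0.00j]]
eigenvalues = [(-0.05+0.19j), (-0.05-0.19j), (-0.09+0j)]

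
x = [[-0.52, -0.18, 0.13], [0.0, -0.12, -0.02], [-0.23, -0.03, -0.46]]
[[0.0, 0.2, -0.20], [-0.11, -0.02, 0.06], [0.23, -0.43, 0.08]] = x@[[-0.43,-0.13,0.44], [0.97,0.0,-0.44], [-0.34,1.00,-0.37]]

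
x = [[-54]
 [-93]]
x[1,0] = -93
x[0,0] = -54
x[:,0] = [-54, -93]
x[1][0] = -93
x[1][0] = -93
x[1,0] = -93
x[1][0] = -93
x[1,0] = -93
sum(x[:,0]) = -147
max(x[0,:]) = -54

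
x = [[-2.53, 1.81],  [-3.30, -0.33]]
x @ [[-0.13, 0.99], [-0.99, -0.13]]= [[-1.46, -2.74], [0.76, -3.22]]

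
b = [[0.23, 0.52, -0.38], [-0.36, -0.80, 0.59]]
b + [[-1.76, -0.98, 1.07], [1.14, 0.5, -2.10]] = [[-1.53, -0.46, 0.69],[0.78, -0.3, -1.51]]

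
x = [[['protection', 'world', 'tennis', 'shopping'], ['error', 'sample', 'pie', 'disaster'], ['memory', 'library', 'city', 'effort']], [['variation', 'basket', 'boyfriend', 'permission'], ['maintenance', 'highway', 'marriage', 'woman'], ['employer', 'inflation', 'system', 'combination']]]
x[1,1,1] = 'highway'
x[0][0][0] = 'protection'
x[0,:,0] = ['protection', 'error', 'memory']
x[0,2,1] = 'library'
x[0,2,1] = 'library'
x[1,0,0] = 'variation'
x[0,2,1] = 'library'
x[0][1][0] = 'error'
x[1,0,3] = 'permission'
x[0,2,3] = 'effort'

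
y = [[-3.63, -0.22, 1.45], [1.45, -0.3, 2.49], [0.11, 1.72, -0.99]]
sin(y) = [[0.71, 0.73, -1.03], [-0.56, 0.31, 1.14], [0.57, 0.41, 0.27]]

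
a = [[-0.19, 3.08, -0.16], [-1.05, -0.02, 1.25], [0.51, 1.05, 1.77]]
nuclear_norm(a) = 6.58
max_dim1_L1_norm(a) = 3.43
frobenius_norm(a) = 4.09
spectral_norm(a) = 3.30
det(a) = 8.12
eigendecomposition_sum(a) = [[-0.10+0.93j, (1.37+0.15j), -0.46-0.40j], [-0.53-0.12j, -0.18+0.78j, (0.26-0.24j)], [(0.24+0.04j), 0.07-0.36j, (-0.12+0.11j)]] + [[(-0.1-0.93j), 1.37-0.15j, -0.46+0.40j], [(-0.53+0.12j), -0.18-0.78j, (0.26+0.24j)], [(0.24-0.04j), (0.07+0.36j), -0.12-0.11j]] + [[(0.01+0j), 0.35-0.00j, 0.75-0.00j], [0.01+0.00j, 0.33-0.00j, 0.72-0.00j], [(0.02+0j), 0.92-0.00j, 2.00-0.00j]]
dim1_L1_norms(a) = [3.43, 2.32, 3.33]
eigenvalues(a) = [(-0.39+1.82j), (-0.39-1.82j), (2.34+0j)]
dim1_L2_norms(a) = [3.09, 1.63, 2.12]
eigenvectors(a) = [[(-0.84+0j), (-0.84-0j), 0.33+0.00j], [0.05-0.49j, 0.05+0.49j, 0.32+0.00j], [(-0.02+0.22j), -0.02-0.22j, (0.89+0j)]]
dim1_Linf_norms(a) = [3.08, 1.25, 1.77]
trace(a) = 1.56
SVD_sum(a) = [[-0.03, 2.91, 0.63], [-0.00, 0.25, 0.06], [-0.02, 1.37, 0.30]] + [[0.09, 0.17, -0.77], [-0.16, -0.29, 1.30], [-0.17, -0.31, 1.39]] + [[-0.25, 0.00, -0.03], [-0.89, 0.01, -0.11], [0.69, -0.01, 0.08]]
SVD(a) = [[0.90, -0.37, -0.22], [0.08, 0.63, -0.77], [0.42, 0.68, 0.6]] @ diag([3.2988396382111573, 2.114812693106384, 1.163711439508531]) @ [[-0.01, 0.98, 0.21], [-0.12, -0.21, 0.97], [0.99, -0.01, 0.12]]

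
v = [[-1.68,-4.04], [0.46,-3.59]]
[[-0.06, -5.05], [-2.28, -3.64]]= v @ [[-1.14,0.43],[0.49,1.07]]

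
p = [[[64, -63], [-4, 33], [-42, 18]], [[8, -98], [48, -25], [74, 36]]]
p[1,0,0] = 8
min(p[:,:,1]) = -98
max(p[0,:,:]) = 64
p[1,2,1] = 36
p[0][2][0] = -42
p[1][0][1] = -98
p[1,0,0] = 8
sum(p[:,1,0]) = 44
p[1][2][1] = 36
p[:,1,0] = [-4, 48]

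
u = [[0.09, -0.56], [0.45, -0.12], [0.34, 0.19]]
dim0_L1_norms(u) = [0.88, 0.87]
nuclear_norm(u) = 1.17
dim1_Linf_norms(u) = [0.56, 0.45, 0.34]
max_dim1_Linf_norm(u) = 0.56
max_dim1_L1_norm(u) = 0.65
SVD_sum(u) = [[0.28, -0.44], [0.18, -0.29], [0.01, -0.02]] + [[-0.19,-0.12], [0.27,0.17], [0.33,0.21]]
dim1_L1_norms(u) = [0.65, 0.57, 0.53]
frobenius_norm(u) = 0.83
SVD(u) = [[0.84, -0.41], [0.55, 0.58], [0.03, 0.71]] @ diag([0.6238838754528305, 0.5486974666881168]) @ [[0.53, -0.85], [0.85, 0.53]]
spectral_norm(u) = 0.62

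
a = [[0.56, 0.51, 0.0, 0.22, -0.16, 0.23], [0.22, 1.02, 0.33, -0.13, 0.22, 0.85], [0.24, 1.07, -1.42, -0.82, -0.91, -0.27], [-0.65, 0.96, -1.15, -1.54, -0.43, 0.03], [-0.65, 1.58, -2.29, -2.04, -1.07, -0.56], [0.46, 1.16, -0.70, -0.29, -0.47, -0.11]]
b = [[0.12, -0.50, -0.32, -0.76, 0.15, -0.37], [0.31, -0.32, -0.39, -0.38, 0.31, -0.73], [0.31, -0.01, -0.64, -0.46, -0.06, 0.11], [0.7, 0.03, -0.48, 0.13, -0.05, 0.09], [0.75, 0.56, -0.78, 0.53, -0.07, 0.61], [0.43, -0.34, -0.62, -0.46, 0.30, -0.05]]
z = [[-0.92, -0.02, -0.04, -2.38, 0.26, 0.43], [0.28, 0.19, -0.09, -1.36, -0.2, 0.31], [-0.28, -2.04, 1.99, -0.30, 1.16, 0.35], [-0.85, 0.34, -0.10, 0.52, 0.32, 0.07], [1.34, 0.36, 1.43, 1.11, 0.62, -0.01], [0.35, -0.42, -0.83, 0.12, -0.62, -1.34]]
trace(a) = -2.56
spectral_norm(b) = 1.84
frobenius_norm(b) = 2.62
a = b @ z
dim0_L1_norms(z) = [4.02, 3.37, 4.48, 5.79, 3.18, 2.51]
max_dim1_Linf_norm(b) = 0.78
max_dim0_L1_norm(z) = 5.79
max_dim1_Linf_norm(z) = 2.38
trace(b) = -0.83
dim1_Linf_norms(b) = [0.76, 0.73, 0.64, 0.7, 0.78, 0.62]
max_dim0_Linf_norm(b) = 0.78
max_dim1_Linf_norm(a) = 2.29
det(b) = -0.00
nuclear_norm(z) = 10.70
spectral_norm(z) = 3.38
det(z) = 0.03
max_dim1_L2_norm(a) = 3.71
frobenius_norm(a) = 5.37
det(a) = -0.00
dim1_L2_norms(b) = [1.05, 1.06, 0.86, 0.87, 1.46, 0.99]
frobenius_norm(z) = 5.35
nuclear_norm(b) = 4.66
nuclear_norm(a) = 8.17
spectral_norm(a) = 4.94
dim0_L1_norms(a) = [2.78, 6.3, 5.89, 5.04, 3.26, 2.05]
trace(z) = 1.06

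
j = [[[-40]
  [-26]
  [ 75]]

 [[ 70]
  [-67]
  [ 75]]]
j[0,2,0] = 75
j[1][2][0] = 75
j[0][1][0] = -26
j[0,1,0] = -26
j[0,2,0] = 75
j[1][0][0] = 70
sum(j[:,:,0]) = 87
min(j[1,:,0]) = -67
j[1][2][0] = 75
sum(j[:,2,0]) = 150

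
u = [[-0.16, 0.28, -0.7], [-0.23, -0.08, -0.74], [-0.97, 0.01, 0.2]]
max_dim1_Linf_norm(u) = 0.97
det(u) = 0.27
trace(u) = -0.04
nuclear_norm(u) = 2.31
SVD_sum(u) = [[-0.39, 0.09, -0.57], [-0.4, 0.09, -0.60], [-0.21, 0.05, -0.31]] + [[0.22, 0.01, -0.15], [0.18, 0.01, -0.12], [-0.76, -0.05, 0.51]] + [[0.00, 0.18, 0.02],[-0.0, -0.18, -0.02],[0.00, 0.01, 0.00]]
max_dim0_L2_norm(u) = 1.04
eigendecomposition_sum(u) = [[0.34+0.00j, 0.09+0.00j, -0.41+0.00j], [(0.24+0j), 0.06+0.00j, -0.29+0.00j], [(-0.45+0j), (-0.12+0j), 0.54+0.00j]] + [[(-0.25-0.16j), 0.09+0.16j, (-0.14-0.04j)], [(-0.24-0.73j), (-0.07+0.46j), (-0.22-0.31j)], [(-0.26-0.29j), (0.06+0.23j), -0.17-0.10j]] + [[-0.25+0.16j,  (0.09-0.16j),  (-0.14+0.04j)], [(-0.24+0.73j),  (-0.07-0.46j),  -0.22+0.31j], [-0.26+0.29j,  (0.06-0.23j),  -0.17+0.10j]]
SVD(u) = [[-0.65,  -0.28,  -0.71],[-0.68,  -0.22,  0.7],[-0.35,  0.94,  -0.04]] @ diag([1.075830497485259, 0.9788685602255282, 0.25749773296598394]) @ [[0.56, -0.12, 0.82], [-0.83, -0.05, 0.56], [-0.03, -0.99, -0.13]]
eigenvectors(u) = [[(-0.56+0j),(0.25-0.21j),(0.25+0.21j)], [-0.40+0.00j,(0.84+0j),0.84-0.00j], [0.73+0.00j,(0.39-0.18j),(0.39+0.18j)]]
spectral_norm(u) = 1.08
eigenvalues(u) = [(0.94+0j), (-0.49+0.21j), (-0.49-0.21j)]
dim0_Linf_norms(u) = [0.97, 0.28, 0.74]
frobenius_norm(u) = 1.48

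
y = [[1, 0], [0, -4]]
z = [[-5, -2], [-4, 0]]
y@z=[[-5, -2], [16, 0]]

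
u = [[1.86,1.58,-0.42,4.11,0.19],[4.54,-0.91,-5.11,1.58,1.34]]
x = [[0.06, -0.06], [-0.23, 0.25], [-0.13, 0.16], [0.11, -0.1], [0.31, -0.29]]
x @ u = [[-0.16,0.15,0.28,0.15,-0.07],[0.71,-0.59,-1.18,-0.55,0.29],[0.48,-0.35,-0.76,-0.28,0.19],[-0.25,0.26,0.46,0.29,-0.11],[-0.74,0.75,1.35,0.82,-0.33]]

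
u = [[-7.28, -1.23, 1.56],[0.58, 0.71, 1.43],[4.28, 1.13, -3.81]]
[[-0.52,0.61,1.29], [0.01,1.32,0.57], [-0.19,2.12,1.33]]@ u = [[9.66,2.53,-4.85], [3.13,1.57,-0.27], [8.31,3.24,-2.33]]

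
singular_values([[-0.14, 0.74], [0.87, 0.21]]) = [0.9, 0.75]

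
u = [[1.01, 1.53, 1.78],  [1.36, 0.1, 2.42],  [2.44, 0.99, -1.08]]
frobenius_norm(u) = 4.73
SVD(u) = [[-0.65,-0.12,-0.75], [-0.68,-0.35,0.64], [-0.34,0.93,0.15]] @ diag([3.700582169859038, 2.7457489487383415, 1.0545398591915127]) @ [[-0.65, -0.38, -0.66], [0.61, 0.26, -0.75], [0.45, -0.89, 0.06]]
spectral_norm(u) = 3.70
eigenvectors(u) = [[-0.66, -0.33, -0.06],[-0.58, 0.88, -0.7],[-0.47, -0.33, 0.71]]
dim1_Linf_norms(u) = [1.78, 2.42, 2.44]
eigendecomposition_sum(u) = [[1.75, 1.12, 1.24], [1.53, 0.98, 1.09], [1.24, 0.79, 0.88]] + [[-0.58,0.40,0.33], [1.58,-1.07,-0.91], [-0.6,0.40,0.34]] + [[-0.16, 0.02, 0.20],[-1.75, 0.20, 2.24],[1.8, -0.2, -2.30]]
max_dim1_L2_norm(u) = 2.85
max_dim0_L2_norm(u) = 3.19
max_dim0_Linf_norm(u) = 2.44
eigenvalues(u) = [3.61, -1.31, -2.26]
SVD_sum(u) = [[1.57, 0.91, 1.59], [1.64, 0.95, 1.66], [0.81, 0.47, 0.82]] + [[-0.20, -0.08, 0.24], [-0.58, -0.25, 0.72], [1.56, 0.66, -1.91]] + [[-0.36, 0.7, -0.05],[0.31, -0.60, 0.04],[0.07, -0.14, 0.01]]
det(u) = 10.72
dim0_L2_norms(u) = [2.97, 1.83, 3.19]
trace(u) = 0.03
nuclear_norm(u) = 7.50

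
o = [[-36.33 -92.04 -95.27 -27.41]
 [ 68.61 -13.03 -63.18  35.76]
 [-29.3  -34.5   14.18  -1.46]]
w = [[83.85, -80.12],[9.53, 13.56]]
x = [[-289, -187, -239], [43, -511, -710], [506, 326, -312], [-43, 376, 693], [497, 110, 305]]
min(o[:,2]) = -95.27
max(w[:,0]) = 83.85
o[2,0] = -29.3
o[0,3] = -27.41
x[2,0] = 506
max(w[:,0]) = 83.85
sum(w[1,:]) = 23.09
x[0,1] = -187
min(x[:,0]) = -289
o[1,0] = 68.61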